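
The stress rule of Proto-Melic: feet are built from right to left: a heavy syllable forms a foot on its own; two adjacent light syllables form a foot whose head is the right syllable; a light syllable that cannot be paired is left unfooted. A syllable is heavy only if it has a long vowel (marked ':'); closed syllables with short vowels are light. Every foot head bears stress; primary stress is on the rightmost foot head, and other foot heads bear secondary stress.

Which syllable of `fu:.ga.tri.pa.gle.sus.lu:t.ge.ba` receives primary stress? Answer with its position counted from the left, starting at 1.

9

Weights: 1 fu: H, 2 ga L, 3 tri L, 4 pa L, 5 gle L, 6 sus L, 7 lu:t H, 8 ge L, 9 ba L.
Parse right to left (heavy = foot alone; LL = one foot; stranded L unfooted): (ˈfu:) ga (tri.ˈpa) (gle.ˈsus) (ˈlu:t) (ge.ˈba).
Foot heads: 1, 4, 6, 7, 9.
Primary stress on the rightmost head = syllable 9.
Primary stress: syllable 9 → fu:.ga.tri.pa.gle.sus.lu:t.ge.ˈba.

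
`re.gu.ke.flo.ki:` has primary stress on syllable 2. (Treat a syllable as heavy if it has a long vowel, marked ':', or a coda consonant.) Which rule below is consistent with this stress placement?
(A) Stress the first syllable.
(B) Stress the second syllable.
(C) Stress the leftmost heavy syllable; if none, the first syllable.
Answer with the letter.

B

Rule A → syllable 1 (observed: 2).
Rule B → syllable 2 ✓.
Rule C → syllable 5 (observed: 2).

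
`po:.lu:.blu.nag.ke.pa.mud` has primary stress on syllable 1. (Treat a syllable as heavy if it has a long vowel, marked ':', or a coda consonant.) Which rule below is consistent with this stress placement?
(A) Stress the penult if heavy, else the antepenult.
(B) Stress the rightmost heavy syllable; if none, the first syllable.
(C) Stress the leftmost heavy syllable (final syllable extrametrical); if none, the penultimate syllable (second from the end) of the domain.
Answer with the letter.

Rule A → syllable 5 (observed: 1).
Rule B → syllable 7 (observed: 1).
Rule C → syllable 1 ✓.

C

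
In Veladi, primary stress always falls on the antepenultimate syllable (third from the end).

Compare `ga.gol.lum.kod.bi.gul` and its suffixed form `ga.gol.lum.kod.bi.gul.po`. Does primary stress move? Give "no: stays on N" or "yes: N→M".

yes: 4→5

Base `ga.gol.lum.kod.bi.gul` (6 syllables):
  The word has 6 syllables; the antepenultimate syllable (third from the end) is syllable 4 (kod).
  → primary stress on syllable 4.
Suffixed `ga.gol.lum.kod.bi.gul.po` (7 syllables):
  The word has 7 syllables; the antepenultimate syllable (third from the end) is syllable 5 (bi).
  → primary stress on syllable 5.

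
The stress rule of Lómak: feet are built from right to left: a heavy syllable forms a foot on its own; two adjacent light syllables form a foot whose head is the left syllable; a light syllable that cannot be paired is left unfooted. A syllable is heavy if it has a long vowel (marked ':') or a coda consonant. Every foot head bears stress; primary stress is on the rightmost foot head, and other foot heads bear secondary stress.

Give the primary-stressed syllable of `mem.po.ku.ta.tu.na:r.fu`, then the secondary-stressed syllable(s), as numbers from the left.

primary 6, secondary 1, 2, 4

Weights: 1 mem H, 2 po L, 3 ku L, 4 ta L, 5 tu L, 6 na:r H, 7 fu L.
Parse right to left (heavy = foot alone; LL = one foot; stranded L unfooted): (ˈmem) (ˈpo.ku) (ˈta.tu) (ˈna:r) fu.
Foot heads: 1, 2, 4, 6.
Primary stress on the rightmost head = syllable 6.
Secondary stress on 1, 2, 4: ˌmem.ˌpo.ku.ˌta.tu.ˈna:r.fu.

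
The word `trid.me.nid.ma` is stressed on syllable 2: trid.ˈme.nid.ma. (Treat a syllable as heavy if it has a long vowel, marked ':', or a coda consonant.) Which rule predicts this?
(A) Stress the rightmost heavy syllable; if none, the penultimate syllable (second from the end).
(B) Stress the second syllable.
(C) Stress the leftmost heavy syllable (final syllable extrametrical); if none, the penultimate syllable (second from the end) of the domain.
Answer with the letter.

Rule A → syllable 3 (observed: 2).
Rule B → syllable 2 ✓.
Rule C → syllable 1 (observed: 2).

B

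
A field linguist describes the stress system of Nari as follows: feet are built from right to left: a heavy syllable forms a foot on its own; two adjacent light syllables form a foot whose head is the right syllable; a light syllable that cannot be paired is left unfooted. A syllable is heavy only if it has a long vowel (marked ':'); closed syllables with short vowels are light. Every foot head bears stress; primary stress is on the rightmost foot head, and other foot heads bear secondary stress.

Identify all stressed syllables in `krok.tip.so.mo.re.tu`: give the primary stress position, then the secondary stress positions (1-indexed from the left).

Weights: 1 krok L, 2 tip L, 3 so L, 4 mo L, 5 re L, 6 tu L.
Parse right to left (heavy = foot alone; LL = one foot; stranded L unfooted): (krok.ˈtip) (so.ˈmo) (re.ˈtu).
Foot heads: 2, 4, 6.
Primary stress on the rightmost head = syllable 6.
Secondary stress on 2, 4: krok.ˌtip.so.ˌmo.re.ˈtu.

primary 6, secondary 2, 4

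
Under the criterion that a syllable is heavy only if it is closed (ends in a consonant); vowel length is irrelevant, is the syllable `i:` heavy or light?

light

`i:`: long vowel, open (no coda). Open (no coda) → light.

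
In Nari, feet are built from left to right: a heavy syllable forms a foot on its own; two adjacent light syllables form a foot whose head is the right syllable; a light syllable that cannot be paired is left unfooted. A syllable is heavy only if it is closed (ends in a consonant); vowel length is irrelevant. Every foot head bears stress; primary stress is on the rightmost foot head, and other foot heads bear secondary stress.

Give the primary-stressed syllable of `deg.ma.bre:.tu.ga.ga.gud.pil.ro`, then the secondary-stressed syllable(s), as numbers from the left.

Weights: 1 deg H, 2 ma L, 3 bre: L, 4 tu L, 5 ga L, 6 ga L, 7 gud H, 8 pil H, 9 ro L.
Parse left to right (heavy = foot alone; LL = one foot; stranded L unfooted): (ˈdeg) (ma.ˈbre:) (tu.ˈga) ga (ˈgud) (ˈpil) ro.
Foot heads: 1, 3, 5, 7, 8.
Primary stress on the rightmost head = syllable 8.
Secondary stress on 1, 3, 5, 7: ˌdeg.ma.ˌbre:.tu.ˌga.ga.ˌgud.ˈpil.ro.

primary 8, secondary 1, 3, 5, 7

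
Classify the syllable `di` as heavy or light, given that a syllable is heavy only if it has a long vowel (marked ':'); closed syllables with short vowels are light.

light

`di`: short vowel, open (no coda). Short vowel → light.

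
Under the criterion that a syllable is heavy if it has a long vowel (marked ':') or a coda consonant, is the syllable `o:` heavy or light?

`o:`: long vowel, open (no coda). Long vowel → heavy.

heavy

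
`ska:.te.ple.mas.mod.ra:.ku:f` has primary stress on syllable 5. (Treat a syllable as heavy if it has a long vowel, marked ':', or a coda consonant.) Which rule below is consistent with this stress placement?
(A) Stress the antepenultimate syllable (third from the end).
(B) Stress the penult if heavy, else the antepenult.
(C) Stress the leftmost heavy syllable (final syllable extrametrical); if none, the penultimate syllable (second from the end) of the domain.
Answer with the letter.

A

Rule A → syllable 5 ✓.
Rule B → syllable 6 (observed: 5).
Rule C → syllable 1 (observed: 5).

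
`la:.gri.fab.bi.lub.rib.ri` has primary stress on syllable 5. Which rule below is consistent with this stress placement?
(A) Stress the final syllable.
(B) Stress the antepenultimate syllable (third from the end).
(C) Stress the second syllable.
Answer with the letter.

B

Rule A → syllable 7 (observed: 5).
Rule B → syllable 5 ✓.
Rule C → syllable 2 (observed: 5).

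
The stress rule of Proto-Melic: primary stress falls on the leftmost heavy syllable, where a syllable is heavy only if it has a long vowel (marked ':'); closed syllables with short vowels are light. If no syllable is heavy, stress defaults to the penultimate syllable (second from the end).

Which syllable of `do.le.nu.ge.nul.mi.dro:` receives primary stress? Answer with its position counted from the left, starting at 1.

Weights: 1 do L, 2 le L, 3 nu L, 4 ge L, 5 nul L, 6 mi L, 7 dro: H.
Heavy syllables in the domain: 7. The leftmost is syllable 7 (dro:).
Primary stress: syllable 7 → do.le.nu.ge.nul.mi.ˈdro:.

7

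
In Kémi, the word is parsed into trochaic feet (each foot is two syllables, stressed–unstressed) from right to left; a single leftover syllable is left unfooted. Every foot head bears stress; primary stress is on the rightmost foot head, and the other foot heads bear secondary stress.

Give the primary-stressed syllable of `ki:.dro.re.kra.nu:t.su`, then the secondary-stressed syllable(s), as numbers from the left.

primary 5, secondary 1, 3

Parse right to left into trochaic (ˈσσ) feet: (ˈki:.dro) (ˈre.kra) (ˈnu:t.su).
Foot heads (stressed positions): 1, 3, 5.
End Rule Rightmost: primary stress on the rightmost head = syllable 5.
Secondary stress on 1, 3: ˌki:.dro.ˌre.kra.ˈnu:t.su.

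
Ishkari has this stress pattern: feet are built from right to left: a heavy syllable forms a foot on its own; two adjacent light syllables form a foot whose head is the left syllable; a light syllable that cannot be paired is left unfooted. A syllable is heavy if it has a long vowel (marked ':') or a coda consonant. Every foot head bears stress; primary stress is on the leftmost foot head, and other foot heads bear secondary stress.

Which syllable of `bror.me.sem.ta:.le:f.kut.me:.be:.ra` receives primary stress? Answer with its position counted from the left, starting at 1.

Weights: 1 bror H, 2 me L, 3 sem H, 4 ta: H, 5 le:f H, 6 kut H, 7 me: H, 8 be: H, 9 ra L.
Parse right to left (heavy = foot alone; LL = one foot; stranded L unfooted): (ˈbror) me (ˈsem) (ˈta:) (ˈle:f) (ˈkut) (ˈme:) (ˈbe:) ra.
Foot heads: 1, 3, 4, 5, 6, 7, 8.
Primary stress on the leftmost head = syllable 1.
Primary stress: syllable 1 → ˈbror.me.sem.ta:.le:f.kut.me:.be:.ra.

1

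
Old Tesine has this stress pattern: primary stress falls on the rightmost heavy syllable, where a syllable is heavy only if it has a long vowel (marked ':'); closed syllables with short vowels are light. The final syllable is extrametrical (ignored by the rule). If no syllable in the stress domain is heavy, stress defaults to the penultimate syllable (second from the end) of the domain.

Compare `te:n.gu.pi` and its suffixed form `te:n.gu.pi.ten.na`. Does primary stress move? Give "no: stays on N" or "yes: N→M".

no: stays on 1

Base `te:n.gu.pi` (3 syllables):
  The final syllable (3, pi) is extrametrical; the stress domain is syllables 1–2.
  Weights: 1 te:n H, 2 gu L.
  Heavy syllables in the domain: 1. The rightmost is syllable 1 (te:n).
  → primary stress on syllable 1.
Suffixed `te:n.gu.pi.ten.na` (5 syllables):
  The final syllable (5, na) is extrametrical; the stress domain is syllables 1–4.
  Weights: 1 te:n H, 2 gu L, 3 pi L, 4 ten L.
  Heavy syllables in the domain: 1. The rightmost is syllable 1 (te:n).
  → primary stress on syllable 1.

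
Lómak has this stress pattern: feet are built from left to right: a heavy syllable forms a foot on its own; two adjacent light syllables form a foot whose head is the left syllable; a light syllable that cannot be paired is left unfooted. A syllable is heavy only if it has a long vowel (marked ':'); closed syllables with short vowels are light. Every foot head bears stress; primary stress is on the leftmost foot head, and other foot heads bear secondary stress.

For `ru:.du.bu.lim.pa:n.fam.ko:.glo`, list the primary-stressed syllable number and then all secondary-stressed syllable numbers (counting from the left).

Weights: 1 ru: H, 2 du L, 3 bu L, 4 lim L, 5 pa:n H, 6 fam L, 7 ko: H, 8 glo L.
Parse left to right (heavy = foot alone; LL = one foot; stranded L unfooted): (ˈru:) (ˈdu.bu) lim (ˈpa:n) fam (ˈko:) glo.
Foot heads: 1, 2, 5, 7.
Primary stress on the leftmost head = syllable 1.
Secondary stress on 2, 5, 7: ˈru:.ˌdu.bu.lim.ˌpa:n.fam.ˌko:.glo.

primary 1, secondary 2, 5, 7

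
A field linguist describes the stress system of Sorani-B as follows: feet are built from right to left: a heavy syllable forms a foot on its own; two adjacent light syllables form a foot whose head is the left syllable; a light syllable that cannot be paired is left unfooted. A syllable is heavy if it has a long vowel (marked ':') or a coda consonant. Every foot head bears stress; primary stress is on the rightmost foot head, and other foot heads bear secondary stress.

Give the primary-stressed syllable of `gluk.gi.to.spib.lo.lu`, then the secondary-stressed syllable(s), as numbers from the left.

primary 5, secondary 1, 2, 4

Weights: 1 gluk H, 2 gi L, 3 to L, 4 spib H, 5 lo L, 6 lu L.
Parse right to left (heavy = foot alone; LL = one foot; stranded L unfooted): (ˈgluk) (ˈgi.to) (ˈspib) (ˈlo.lu).
Foot heads: 1, 2, 4, 5.
Primary stress on the rightmost head = syllable 5.
Secondary stress on 1, 2, 4: ˌgluk.ˌgi.to.ˌspib.ˈlo.lu.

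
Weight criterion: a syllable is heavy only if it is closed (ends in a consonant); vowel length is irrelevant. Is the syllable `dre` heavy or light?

`dre`: short vowel, open (no coda). Open (no coda) → light.

light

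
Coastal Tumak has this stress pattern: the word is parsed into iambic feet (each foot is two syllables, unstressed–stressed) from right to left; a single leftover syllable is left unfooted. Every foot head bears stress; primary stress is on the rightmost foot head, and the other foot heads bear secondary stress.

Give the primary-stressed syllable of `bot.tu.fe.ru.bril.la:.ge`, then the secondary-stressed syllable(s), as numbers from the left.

primary 7, secondary 3, 5

Parse right to left into iambic (σˈσ) feet: bot (tu.ˈfe) (ru.ˈbril) (la:.ˈge). Syllable 1 is left unfooted.
Foot heads (stressed positions): 3, 5, 7.
End Rule Rightmost: primary stress on the rightmost head = syllable 7.
Secondary stress on 3, 5: bot.tu.ˌfe.ru.ˌbril.la:.ˈge.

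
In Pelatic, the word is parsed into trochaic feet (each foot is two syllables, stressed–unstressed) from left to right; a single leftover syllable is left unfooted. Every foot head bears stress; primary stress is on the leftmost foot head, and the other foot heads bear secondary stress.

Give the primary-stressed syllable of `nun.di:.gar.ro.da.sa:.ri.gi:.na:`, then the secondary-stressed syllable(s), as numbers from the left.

primary 1, secondary 3, 5, 7

Parse left to right into trochaic (ˈσσ) feet: (ˈnun.di:) (ˈgar.ro) (ˈda.sa:) (ˈri.gi:) na:. Syllable 9 is left unfooted.
Foot heads (stressed positions): 1, 3, 5, 7.
End Rule Leftmost: primary stress on the leftmost head = syllable 1.
Secondary stress on 3, 5, 7: ˈnun.di:.ˌgar.ro.ˌda.sa:.ˌri.gi:.na:.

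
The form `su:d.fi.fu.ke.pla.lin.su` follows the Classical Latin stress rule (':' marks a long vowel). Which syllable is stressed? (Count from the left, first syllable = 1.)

6

Classical Latin: stress the penult if heavy (long vowel or closed), else the antepenult.
Weights: 5 pla L, 6 lin H, 7 su L.
The penult (syllable 6, lin) is heavy, so it takes stress.
Stress on syllable 6: su:d.fi.fu.ke.pla.ˈlin.su.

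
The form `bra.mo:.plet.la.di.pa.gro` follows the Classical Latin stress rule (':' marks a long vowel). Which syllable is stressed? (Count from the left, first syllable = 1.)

Classical Latin: stress the penult if heavy (long vowel or closed), else the antepenult.
Weights: 5 di L, 6 pa L, 7 gro L.
The penult (syllable 6, pa) is light, so stress falls on the antepenult (syllable 5, di).
Stress on syllable 5: bra.mo:.plet.la.ˈdi.pa.gro.

5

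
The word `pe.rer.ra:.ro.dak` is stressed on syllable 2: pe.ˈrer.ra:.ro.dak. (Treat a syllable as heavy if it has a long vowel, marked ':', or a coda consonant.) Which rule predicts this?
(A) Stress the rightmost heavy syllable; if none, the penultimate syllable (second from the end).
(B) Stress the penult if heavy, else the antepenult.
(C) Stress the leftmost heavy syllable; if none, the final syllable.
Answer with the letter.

C

Rule A → syllable 5 (observed: 2).
Rule B → syllable 3 (observed: 2).
Rule C → syllable 2 ✓.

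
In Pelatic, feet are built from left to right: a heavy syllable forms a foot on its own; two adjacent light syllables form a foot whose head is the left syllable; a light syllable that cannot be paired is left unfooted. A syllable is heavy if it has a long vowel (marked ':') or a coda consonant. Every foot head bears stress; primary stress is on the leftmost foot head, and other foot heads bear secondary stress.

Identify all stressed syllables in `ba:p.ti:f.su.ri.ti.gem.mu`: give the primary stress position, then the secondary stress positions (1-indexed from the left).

primary 1, secondary 2, 3, 6

Weights: 1 ba:p H, 2 ti:f H, 3 su L, 4 ri L, 5 ti L, 6 gem H, 7 mu L.
Parse left to right (heavy = foot alone; LL = one foot; stranded L unfooted): (ˈba:p) (ˈti:f) (ˈsu.ri) ti (ˈgem) mu.
Foot heads: 1, 2, 3, 6.
Primary stress on the leftmost head = syllable 1.
Secondary stress on 2, 3, 6: ˈba:p.ˌti:f.ˌsu.ri.ti.ˌgem.mu.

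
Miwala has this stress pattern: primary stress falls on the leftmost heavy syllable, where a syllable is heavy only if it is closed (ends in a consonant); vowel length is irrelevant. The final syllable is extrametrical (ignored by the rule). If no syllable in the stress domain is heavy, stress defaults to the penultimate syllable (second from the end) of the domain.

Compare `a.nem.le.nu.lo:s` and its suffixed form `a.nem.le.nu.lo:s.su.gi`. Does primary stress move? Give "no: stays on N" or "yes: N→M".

Base `a.nem.le.nu.lo:s` (5 syllables):
  The final syllable (5, lo:s) is extrametrical; the stress domain is syllables 1–4.
  Weights: 1 a L, 2 nem H, 3 le L, 4 nu L.
  Heavy syllables in the domain: 2. The leftmost is syllable 2 (nem).
  → primary stress on syllable 2.
Suffixed `a.nem.le.nu.lo:s.su.gi` (7 syllables):
  The final syllable (7, gi) is extrametrical; the stress domain is syllables 1–6.
  Weights: 1 a L, 2 nem H, 3 le L, 4 nu L, 5 lo:s H, 6 su L.
  Heavy syllables in the domain: 2, 5. The leftmost is syllable 2 (nem).
  → primary stress on syllable 2.

no: stays on 2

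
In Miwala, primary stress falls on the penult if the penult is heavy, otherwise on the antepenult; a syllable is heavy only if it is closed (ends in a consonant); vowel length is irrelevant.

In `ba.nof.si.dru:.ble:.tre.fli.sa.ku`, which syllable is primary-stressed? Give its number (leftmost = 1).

7

Weights: 7 fli L, 8 sa L, 9 ku L.
The penult (syllable 8, sa) is light, so stress falls on the antepenult (syllable 7, fli).
Primary stress: syllable 7 → ba.nof.si.dru:.ble:.tre.ˈfli.sa.ku.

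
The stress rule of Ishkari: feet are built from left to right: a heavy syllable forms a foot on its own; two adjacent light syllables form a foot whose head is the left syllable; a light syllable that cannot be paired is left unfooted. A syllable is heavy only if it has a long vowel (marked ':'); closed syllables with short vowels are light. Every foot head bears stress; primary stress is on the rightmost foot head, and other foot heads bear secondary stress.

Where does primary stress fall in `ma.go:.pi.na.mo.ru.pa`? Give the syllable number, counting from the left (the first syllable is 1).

Weights: 1 ma L, 2 go: H, 3 pi L, 4 na L, 5 mo L, 6 ru L, 7 pa L.
Parse left to right (heavy = foot alone; LL = one foot; stranded L unfooted): ma (ˈgo:) (ˈpi.na) (ˈmo.ru) pa.
Foot heads: 2, 3, 5.
Primary stress on the rightmost head = syllable 5.
Primary stress: syllable 5 → ma.go:.pi.na.ˈmo.ru.pa.

5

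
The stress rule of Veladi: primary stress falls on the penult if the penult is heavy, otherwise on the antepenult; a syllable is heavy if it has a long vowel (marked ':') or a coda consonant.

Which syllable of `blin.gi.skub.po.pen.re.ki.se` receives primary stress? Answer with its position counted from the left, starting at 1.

Weights: 6 re L, 7 ki L, 8 se L.
The penult (syllable 7, ki) is light, so stress falls on the antepenult (syllable 6, re).
Primary stress: syllable 6 → blin.gi.skub.po.pen.ˈre.ki.se.

6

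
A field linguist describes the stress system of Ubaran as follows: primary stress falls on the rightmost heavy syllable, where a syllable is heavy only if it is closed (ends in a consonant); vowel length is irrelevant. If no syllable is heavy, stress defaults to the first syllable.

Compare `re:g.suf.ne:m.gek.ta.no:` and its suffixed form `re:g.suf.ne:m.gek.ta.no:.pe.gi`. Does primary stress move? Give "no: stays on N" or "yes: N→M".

Base `re:g.suf.ne:m.gek.ta.no:` (6 syllables):
  Weights: 1 re:g H, 2 suf H, 3 ne:m H, 4 gek H, 5 ta L, 6 no: L.
  Heavy syllables in the domain: 1, 2, 3, 4. The rightmost is syllable 4 (gek).
  → primary stress on syllable 4.
Suffixed `re:g.suf.ne:m.gek.ta.no:.pe.gi` (8 syllables):
  Weights: 1 re:g H, 2 suf H, 3 ne:m H, 4 gek H, 5 ta L, 6 no: L, 7 pe L, 8 gi L.
  Heavy syllables in the domain: 1, 2, 3, 4. The rightmost is syllable 4 (gek).
  → primary stress on syllable 4.

no: stays on 4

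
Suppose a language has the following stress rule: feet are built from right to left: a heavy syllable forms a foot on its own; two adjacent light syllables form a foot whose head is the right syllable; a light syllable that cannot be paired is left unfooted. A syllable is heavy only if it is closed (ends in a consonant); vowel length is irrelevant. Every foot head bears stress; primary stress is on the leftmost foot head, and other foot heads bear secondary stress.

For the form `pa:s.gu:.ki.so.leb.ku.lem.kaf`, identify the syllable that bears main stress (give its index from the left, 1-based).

1

Weights: 1 pa:s H, 2 gu: L, 3 ki L, 4 so L, 5 leb H, 6 ku L, 7 lem H, 8 kaf H.
Parse right to left (heavy = foot alone; LL = one foot; stranded L unfooted): (ˈpa:s) gu: (ki.ˈso) (ˈleb) ku (ˈlem) (ˈkaf).
Foot heads: 1, 4, 5, 7, 8.
Primary stress on the leftmost head = syllable 1.
Primary stress: syllable 1 → ˈpa:s.gu:.ki.so.leb.ku.lem.kaf.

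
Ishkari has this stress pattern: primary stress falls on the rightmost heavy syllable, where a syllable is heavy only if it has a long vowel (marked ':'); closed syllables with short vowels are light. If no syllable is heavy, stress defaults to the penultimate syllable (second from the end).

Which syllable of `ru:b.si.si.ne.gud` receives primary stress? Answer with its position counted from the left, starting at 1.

Weights: 1 ru:b H, 2 si L, 3 si L, 4 ne L, 5 gud L.
Heavy syllables in the domain: 1. The rightmost is syllable 1 (ru:b).
Primary stress: syllable 1 → ˈru:b.si.si.ne.gud.

1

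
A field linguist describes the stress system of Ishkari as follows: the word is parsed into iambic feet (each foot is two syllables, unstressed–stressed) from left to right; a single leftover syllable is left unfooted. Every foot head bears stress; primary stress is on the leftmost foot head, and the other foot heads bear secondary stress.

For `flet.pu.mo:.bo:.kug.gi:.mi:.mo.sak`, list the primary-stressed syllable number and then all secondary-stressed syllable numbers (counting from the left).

primary 2, secondary 4, 6, 8

Parse left to right into iambic (σˈσ) feet: (flet.ˈpu) (mo:.ˈbo:) (kug.ˈgi:) (mi:.ˈmo) sak. Syllable 9 is left unfooted.
Foot heads (stressed positions): 2, 4, 6, 8.
End Rule Leftmost: primary stress on the leftmost head = syllable 2.
Secondary stress on 4, 6, 8: flet.ˈpu.mo:.ˌbo:.kug.ˌgi:.mi:.ˌmo.sak.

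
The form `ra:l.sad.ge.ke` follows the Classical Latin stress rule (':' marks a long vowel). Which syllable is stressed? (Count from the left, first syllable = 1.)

Classical Latin: stress the penult if heavy (long vowel or closed), else the antepenult.
Weights: 2 sad H, 3 ge L, 4 ke L.
The penult (syllable 3, ge) is light, so stress falls on the antepenult (syllable 2, sad).
Stress on syllable 2: ra:l.ˈsad.ge.ke.

2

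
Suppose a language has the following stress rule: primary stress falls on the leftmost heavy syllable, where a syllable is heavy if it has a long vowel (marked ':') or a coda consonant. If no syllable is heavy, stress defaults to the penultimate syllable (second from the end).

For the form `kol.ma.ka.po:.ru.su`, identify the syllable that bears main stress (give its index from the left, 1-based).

1

Weights: 1 kol H, 2 ma L, 3 ka L, 4 po: H, 5 ru L, 6 su L.
Heavy syllables in the domain: 1, 4. The leftmost is syllable 1 (kol).
Primary stress: syllable 1 → ˈkol.ma.ka.po:.ru.su.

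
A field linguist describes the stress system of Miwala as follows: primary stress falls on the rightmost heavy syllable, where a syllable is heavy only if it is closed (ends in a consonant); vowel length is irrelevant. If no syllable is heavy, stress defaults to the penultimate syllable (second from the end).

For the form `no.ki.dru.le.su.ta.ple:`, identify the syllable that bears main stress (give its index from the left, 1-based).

Weights: 1 no L, 2 ki L, 3 dru L, 4 le L, 5 su L, 6 ta L, 7 ple: L.
No heavy syllable in the domain; default to the penultimate syllable (second from the end) = syllable 6.
Primary stress: syllable 6 → no.ki.dru.le.su.ˈta.ple:.

6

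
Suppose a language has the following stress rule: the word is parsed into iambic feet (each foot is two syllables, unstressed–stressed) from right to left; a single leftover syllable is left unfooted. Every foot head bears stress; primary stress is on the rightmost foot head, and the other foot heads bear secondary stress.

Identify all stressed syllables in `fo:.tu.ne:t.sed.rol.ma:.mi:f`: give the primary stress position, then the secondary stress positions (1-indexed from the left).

Parse right to left into iambic (σˈσ) feet: fo: (tu.ˈne:t) (sed.ˈrol) (ma:.ˈmi:f). Syllable 1 is left unfooted.
Foot heads (stressed positions): 3, 5, 7.
End Rule Rightmost: primary stress on the rightmost head = syllable 7.
Secondary stress on 3, 5: fo:.tu.ˌne:t.sed.ˌrol.ma:.ˈmi:f.

primary 7, secondary 3, 5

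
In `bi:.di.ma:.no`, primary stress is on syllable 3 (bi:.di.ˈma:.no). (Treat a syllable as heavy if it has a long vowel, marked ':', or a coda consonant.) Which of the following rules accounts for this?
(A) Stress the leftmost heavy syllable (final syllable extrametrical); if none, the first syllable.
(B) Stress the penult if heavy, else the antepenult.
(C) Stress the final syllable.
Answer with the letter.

Rule A → syllable 1 (observed: 3).
Rule B → syllable 3 ✓.
Rule C → syllable 4 (observed: 3).

B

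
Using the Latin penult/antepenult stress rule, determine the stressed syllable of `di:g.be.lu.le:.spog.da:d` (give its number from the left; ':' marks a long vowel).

Classical Latin: stress the penult if heavy (long vowel or closed), else the antepenult.
Weights: 4 le: H, 5 spog H, 6 da:d H.
The penult (syllable 5, spog) is heavy, so it takes stress.
Stress on syllable 5: di:g.be.lu.le:.ˈspog.da:d.

5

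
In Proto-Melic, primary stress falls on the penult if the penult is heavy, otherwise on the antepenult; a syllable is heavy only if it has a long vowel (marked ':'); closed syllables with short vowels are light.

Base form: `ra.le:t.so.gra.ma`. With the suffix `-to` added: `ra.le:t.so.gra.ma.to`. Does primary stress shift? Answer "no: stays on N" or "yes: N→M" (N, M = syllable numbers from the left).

yes: 3→4

Base `ra.le:t.so.gra.ma` (5 syllables):
  Weights: 3 so L, 4 gra L, 5 ma L.
  The penult (syllable 4, gra) is light, so stress falls on the antepenult (syllable 3, so).
  → primary stress on syllable 3.
Suffixed `ra.le:t.so.gra.ma.to` (6 syllables):
  Weights: 4 gra L, 5 ma L, 6 to L.
  The penult (syllable 5, ma) is light, so stress falls on the antepenult (syllable 4, gra).
  → primary stress on syllable 4.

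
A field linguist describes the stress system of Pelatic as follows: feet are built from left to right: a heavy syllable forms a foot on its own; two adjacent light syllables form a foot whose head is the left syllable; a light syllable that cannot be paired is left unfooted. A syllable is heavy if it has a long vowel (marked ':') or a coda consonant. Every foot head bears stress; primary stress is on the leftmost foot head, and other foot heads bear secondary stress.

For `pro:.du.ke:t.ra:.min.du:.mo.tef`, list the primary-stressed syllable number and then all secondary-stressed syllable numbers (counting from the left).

Weights: 1 pro: H, 2 du L, 3 ke:t H, 4 ra: H, 5 min H, 6 du: H, 7 mo L, 8 tef H.
Parse left to right (heavy = foot alone; LL = one foot; stranded L unfooted): (ˈpro:) du (ˈke:t) (ˈra:) (ˈmin) (ˈdu:) mo (ˈtef).
Foot heads: 1, 3, 4, 5, 6, 8.
Primary stress on the leftmost head = syllable 1.
Secondary stress on 3, 4, 5, 6, 8: ˈpro:.du.ˌke:t.ˌra:.ˌmin.ˌdu:.mo.ˌtef.

primary 1, secondary 3, 4, 5, 6, 8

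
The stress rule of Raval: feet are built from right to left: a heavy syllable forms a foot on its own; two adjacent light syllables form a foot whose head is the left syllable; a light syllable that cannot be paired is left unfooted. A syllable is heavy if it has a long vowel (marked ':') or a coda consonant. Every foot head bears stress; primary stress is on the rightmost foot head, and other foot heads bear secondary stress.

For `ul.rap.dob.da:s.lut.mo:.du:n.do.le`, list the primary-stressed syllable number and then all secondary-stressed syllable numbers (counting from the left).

primary 8, secondary 1, 2, 3, 4, 5, 6, 7

Weights: 1 ul H, 2 rap H, 3 dob H, 4 da:s H, 5 lut H, 6 mo: H, 7 du:n H, 8 do L, 9 le L.
Parse right to left (heavy = foot alone; LL = one foot; stranded L unfooted): (ˈul) (ˈrap) (ˈdob) (ˈda:s) (ˈlut) (ˈmo:) (ˈdu:n) (ˈdo.le).
Foot heads: 1, 2, 3, 4, 5, 6, 7, 8.
Primary stress on the rightmost head = syllable 8.
Secondary stress on 1, 2, 3, 4, 5, 6, 7: ˌul.ˌrap.ˌdob.ˌda:s.ˌlut.ˌmo:.ˌdu:n.ˈdo.le.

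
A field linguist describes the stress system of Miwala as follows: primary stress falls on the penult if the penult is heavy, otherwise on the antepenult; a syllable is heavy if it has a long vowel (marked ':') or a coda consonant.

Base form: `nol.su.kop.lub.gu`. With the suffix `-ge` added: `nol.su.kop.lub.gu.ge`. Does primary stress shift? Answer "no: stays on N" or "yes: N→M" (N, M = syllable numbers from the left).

Base `nol.su.kop.lub.gu` (5 syllables):
  Weights: 3 kop H, 4 lub H, 5 gu L.
  The penult (syllable 4, lub) is heavy, so it takes stress.
  → primary stress on syllable 4.
Suffixed `nol.su.kop.lub.gu.ge` (6 syllables):
  Weights: 4 lub H, 5 gu L, 6 ge L.
  The penult (syllable 5, gu) is light, so stress falls on the antepenult (syllable 4, lub).
  → primary stress on syllable 4.

no: stays on 4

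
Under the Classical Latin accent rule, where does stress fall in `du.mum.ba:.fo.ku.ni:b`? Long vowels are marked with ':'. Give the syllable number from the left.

Classical Latin: stress the penult if heavy (long vowel or closed), else the antepenult.
Weights: 4 fo L, 5 ku L, 6 ni:b H.
The penult (syllable 5, ku) is light, so stress falls on the antepenult (syllable 4, fo).
Stress on syllable 4: du.mum.ba:.ˈfo.ku.ni:b.

4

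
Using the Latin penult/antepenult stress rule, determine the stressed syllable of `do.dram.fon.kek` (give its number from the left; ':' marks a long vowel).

3

Classical Latin: stress the penult if heavy (long vowel or closed), else the antepenult.
Weights: 2 dram H, 3 fon H, 4 kek H.
The penult (syllable 3, fon) is heavy, so it takes stress.
Stress on syllable 3: do.dram.ˈfon.kek.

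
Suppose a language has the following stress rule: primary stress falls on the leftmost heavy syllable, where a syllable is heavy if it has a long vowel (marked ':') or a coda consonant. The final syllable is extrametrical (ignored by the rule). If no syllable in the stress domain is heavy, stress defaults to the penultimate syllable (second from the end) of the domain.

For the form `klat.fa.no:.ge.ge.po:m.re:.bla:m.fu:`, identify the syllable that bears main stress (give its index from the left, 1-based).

1

The final syllable (9, fu:) is extrametrical; the stress domain is syllables 1–8.
Weights: 1 klat H, 2 fa L, 3 no: H, 4 ge L, 5 ge L, 6 po:m H, 7 re: H, 8 bla:m H.
Heavy syllables in the domain: 1, 3, 6, 7, 8. The leftmost is syllable 1 (klat).
Primary stress: syllable 1 → ˈklat.fa.no:.ge.ge.po:m.re:.bla:m.fu:.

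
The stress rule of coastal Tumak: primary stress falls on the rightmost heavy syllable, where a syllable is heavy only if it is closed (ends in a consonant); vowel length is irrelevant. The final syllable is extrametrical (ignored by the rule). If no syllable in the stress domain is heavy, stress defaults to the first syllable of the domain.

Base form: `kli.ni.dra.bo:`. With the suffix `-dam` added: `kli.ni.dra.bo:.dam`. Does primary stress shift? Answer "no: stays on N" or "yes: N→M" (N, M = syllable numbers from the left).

no: stays on 1

Base `kli.ni.dra.bo:` (4 syllables):
  The final syllable (4, bo:) is extrametrical; the stress domain is syllables 1–3.
  Weights: 1 kli L, 2 ni L, 3 dra L.
  No heavy syllable in the domain; default to the first syllable of the domain = syllable 1.
  → primary stress on syllable 1.
Suffixed `kli.ni.dra.bo:.dam` (5 syllables):
  The final syllable (5, dam) is extrametrical; the stress domain is syllables 1–4.
  Weights: 1 kli L, 2 ni L, 3 dra L, 4 bo: L.
  No heavy syllable in the domain; default to the first syllable of the domain = syllable 1.
  → primary stress on syllable 1.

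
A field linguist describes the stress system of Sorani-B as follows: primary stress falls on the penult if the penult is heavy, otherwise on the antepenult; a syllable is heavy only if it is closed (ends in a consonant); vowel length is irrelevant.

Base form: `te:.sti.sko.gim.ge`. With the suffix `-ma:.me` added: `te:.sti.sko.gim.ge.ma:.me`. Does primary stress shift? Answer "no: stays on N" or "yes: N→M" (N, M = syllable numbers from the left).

yes: 4→5

Base `te:.sti.sko.gim.ge` (5 syllables):
  Weights: 3 sko L, 4 gim H, 5 ge L.
  The penult (syllable 4, gim) is heavy, so it takes stress.
  → primary stress on syllable 4.
Suffixed `te:.sti.sko.gim.ge.ma:.me` (7 syllables):
  Weights: 5 ge L, 6 ma: L, 7 me L.
  The penult (syllable 6, ma:) is light, so stress falls on the antepenult (syllable 5, ge).
  → primary stress on syllable 5.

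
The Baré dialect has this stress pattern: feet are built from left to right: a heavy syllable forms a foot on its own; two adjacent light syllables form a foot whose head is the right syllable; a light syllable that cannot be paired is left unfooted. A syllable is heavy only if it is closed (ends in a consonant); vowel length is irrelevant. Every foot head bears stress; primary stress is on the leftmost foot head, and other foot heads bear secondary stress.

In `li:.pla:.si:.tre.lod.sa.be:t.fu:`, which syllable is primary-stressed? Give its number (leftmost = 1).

2

Weights: 1 li: L, 2 pla: L, 3 si: L, 4 tre L, 5 lod H, 6 sa L, 7 be:t H, 8 fu: L.
Parse left to right (heavy = foot alone; LL = one foot; stranded L unfooted): (li:.ˈpla:) (si:.ˈtre) (ˈlod) sa (ˈbe:t) fu:.
Foot heads: 2, 4, 5, 7.
Primary stress on the leftmost head = syllable 2.
Primary stress: syllable 2 → li:.ˈpla:.si:.tre.lod.sa.be:t.fu:.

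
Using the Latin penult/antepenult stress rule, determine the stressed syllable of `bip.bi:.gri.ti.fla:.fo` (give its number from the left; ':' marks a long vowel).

5

Classical Latin: stress the penult if heavy (long vowel or closed), else the antepenult.
Weights: 4 ti L, 5 fla: H, 6 fo L.
The penult (syllable 5, fla:) is heavy, so it takes stress.
Stress on syllable 5: bip.bi:.gri.ti.ˈfla:.fo.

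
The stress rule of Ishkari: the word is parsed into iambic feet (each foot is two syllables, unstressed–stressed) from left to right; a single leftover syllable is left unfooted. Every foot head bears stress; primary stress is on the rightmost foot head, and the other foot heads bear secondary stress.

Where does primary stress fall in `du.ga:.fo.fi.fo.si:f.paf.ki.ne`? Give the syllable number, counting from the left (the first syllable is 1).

8

Parse left to right into iambic (σˈσ) feet: (du.ˈga:) (fo.ˈfi) (fo.ˈsi:f) (paf.ˈki) ne. Syllable 9 is left unfooted.
Foot heads (stressed positions): 2, 4, 6, 8.
End Rule Rightmost: primary stress on the rightmost head = syllable 8.
Primary stress: syllable 8 → du.ga:.fo.fi.fo.si:f.paf.ˈki.ne.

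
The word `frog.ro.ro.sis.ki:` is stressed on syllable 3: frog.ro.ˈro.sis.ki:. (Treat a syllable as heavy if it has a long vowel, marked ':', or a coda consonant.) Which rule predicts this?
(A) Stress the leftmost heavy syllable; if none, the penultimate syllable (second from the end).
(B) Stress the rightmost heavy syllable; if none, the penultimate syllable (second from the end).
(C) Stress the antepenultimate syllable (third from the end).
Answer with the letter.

Rule A → syllable 1 (observed: 3).
Rule B → syllable 5 (observed: 3).
Rule C → syllable 3 ✓.

C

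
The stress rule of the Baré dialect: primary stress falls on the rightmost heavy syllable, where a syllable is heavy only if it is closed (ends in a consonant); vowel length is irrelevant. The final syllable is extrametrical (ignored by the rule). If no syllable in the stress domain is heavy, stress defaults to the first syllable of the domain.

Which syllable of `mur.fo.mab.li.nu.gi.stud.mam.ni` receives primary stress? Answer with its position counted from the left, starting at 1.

The final syllable (9, ni) is extrametrical; the stress domain is syllables 1–8.
Weights: 1 mur H, 2 fo L, 3 mab H, 4 li L, 5 nu L, 6 gi L, 7 stud H, 8 mam H.
Heavy syllables in the domain: 1, 3, 7, 8. The rightmost is syllable 8 (mam).
Primary stress: syllable 8 → mur.fo.mab.li.nu.gi.stud.ˈmam.ni.

8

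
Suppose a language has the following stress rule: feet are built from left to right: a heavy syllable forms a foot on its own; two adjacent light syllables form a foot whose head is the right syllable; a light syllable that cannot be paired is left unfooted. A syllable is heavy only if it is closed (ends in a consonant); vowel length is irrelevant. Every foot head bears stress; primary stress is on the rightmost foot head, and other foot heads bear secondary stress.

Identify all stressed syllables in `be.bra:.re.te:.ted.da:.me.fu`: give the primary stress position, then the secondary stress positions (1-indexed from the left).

Weights: 1 be L, 2 bra: L, 3 re L, 4 te: L, 5 ted H, 6 da: L, 7 me L, 8 fu L.
Parse left to right (heavy = foot alone; LL = one foot; stranded L unfooted): (be.ˈbra:) (re.ˈte:) (ˈted) (da:.ˈme) fu.
Foot heads: 2, 4, 5, 7.
Primary stress on the rightmost head = syllable 7.
Secondary stress on 2, 4, 5: be.ˌbra:.re.ˌte:.ˌted.da:.ˈme.fu.

primary 7, secondary 2, 4, 5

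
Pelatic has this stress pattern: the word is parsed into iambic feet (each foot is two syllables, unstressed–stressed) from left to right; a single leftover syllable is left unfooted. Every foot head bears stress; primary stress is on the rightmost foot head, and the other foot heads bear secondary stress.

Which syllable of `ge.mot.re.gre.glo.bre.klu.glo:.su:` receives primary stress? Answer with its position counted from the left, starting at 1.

8

Parse left to right into iambic (σˈσ) feet: (ge.ˈmot) (re.ˈgre) (glo.ˈbre) (klu.ˈglo:) su:. Syllable 9 is left unfooted.
Foot heads (stressed positions): 2, 4, 6, 8.
End Rule Rightmost: primary stress on the rightmost head = syllable 8.
Primary stress: syllable 8 → ge.mot.re.gre.glo.bre.klu.ˈglo:.su:.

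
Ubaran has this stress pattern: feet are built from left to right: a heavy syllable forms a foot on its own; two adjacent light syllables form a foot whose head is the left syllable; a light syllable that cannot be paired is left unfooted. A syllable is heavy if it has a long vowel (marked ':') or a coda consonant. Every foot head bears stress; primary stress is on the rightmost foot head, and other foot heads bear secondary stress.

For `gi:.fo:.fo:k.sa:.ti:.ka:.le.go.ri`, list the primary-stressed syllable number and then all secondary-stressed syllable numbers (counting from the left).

primary 7, secondary 1, 2, 3, 4, 5, 6

Weights: 1 gi: H, 2 fo: H, 3 fo:k H, 4 sa: H, 5 ti: H, 6 ka: H, 7 le L, 8 go L, 9 ri L.
Parse left to right (heavy = foot alone; LL = one foot; stranded L unfooted): (ˈgi:) (ˈfo:) (ˈfo:k) (ˈsa:) (ˈti:) (ˈka:) (ˈle.go) ri.
Foot heads: 1, 2, 3, 4, 5, 6, 7.
Primary stress on the rightmost head = syllable 7.
Secondary stress on 1, 2, 3, 4, 5, 6: ˌgi:.ˌfo:.ˌfo:k.ˌsa:.ˌti:.ˌka:.ˈle.go.ri.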